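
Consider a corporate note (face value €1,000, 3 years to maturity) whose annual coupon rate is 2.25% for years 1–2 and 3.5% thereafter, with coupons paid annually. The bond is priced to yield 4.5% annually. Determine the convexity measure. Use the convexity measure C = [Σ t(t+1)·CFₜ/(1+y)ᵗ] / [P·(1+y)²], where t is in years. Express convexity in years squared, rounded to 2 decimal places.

With y = 0.045:
  t   CF        PV=CF/(1+0.045)^t    t·PV        t(t+1)·PV
  1        22.50        21.5311        21.5311          43.0622
  2        22.50        20.6039        41.2078         123.6235
  3     1,035.00       906.9670     2,720.9010      10,883.6038
  Σ                    949.1020     2,783.6399      11,050.2896
P = 949.1020.
Convexity = Σ t(t+1)·PV / [P·(1+y)²] = 11,050.2896 / (949.1020 × 1.092025) = 10.66174.

10.66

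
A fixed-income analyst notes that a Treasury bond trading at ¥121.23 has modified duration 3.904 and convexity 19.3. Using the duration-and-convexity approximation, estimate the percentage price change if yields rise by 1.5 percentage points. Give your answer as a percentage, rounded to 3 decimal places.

-5.639%

Duration effect: -D_mod·Δy = -3.904 × (+0.015) = -0.058560
Convexity effect: ½·C·(Δy)² = 0.5 × 19.3 × (0.015)² = +0.00217125
ΔP/P ≈ -0.058560 + 0.00217125 = -0.05638875
= -5.638875%.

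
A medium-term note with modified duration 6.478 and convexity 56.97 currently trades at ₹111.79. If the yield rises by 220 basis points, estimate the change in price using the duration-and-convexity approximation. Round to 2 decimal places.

-₹14.39

Duration effect: -D_mod·Δy = -6.478 × (+0.022) = -0.142516
Convexity effect: ½·C·(Δy)² = 0.5 × 56.97 × (0.022)² = +0.01378674
ΔP/P ≈ -0.142516 + 0.01378674 = -0.12872926
ΔP ≈ 111.79 × (-0.12872926) = -14.3906439754.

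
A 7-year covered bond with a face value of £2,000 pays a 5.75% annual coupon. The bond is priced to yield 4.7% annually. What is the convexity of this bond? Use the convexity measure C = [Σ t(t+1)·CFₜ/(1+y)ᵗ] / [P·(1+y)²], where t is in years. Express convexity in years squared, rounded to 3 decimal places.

41.361

With y = 0.047:
  t   CF        PV=CF/(1+0.047)^t    t·PV        t(t+1)·PV
  1       115.00       109.8376       109.8376         219.6753
  2       115.00       104.9070       209.8140         629.4420
  3       115.00       100.1977       300.5931       1,202.3725
  4       115.00        95.6998       382.7993       1,913.9964
  5       115.00        91.4038       457.0192       2,742.1151
  6       115.00        87.3007       523.8042       3,666.6296
  7     2,115.00     1,533.4994    10,734.4955      85,875.9643
  Σ                  2,122.8461    12,718.3630      96,250.1952
P = 2,122.8461.
Convexity = Σ t(t+1)·PV / [P·(1+y)²] = 96,250.1952 / (2,122.8461 × 1.096209) = 41.36088.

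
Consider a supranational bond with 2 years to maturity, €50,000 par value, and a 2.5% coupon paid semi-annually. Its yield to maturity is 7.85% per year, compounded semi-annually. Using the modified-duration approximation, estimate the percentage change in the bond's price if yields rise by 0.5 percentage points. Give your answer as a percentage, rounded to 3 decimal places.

Periodic yield y = 0.03925. Modified duration first:
  t   CF        PV=CF/(1+0.03925)^t    t·PV
  1       625.00       601.3952       601.3952
  2       625.00       578.6820     1,157.3639
  3       625.00       556.8265     1,670.4796
  4    50,625.00    43,399.5177   173,598.0709
  Σ                 45,136.4215   177,027.3097
P = 45,136.4215; D_Mac = 3.92205 half-year periods = 1.96103 yrs; D_mod = 1.96103/(1+0.03925) = 1.88696 yrs.
ΔP/P ≈ -D_mod · Δy = -1.88696 × (+0.005) = -0.009435 = -0.9435%.

-0.943%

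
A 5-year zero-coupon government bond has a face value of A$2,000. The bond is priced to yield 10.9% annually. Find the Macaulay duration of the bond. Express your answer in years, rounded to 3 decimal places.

A zero-coupon bond has a single cash flow at maturity, so its Macaulay duration equals its maturity: 5 years.

5.000 years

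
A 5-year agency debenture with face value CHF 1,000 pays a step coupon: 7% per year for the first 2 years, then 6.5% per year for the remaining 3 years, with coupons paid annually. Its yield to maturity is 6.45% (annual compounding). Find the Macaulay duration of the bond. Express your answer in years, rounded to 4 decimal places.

Periodic yield y = 0.0645. Discount each cash flow and weight by its year:
  t   CF        PV=CF/(1+0.0645)^t    t·PV
  1        70.00        65.7586        65.7586
  2        70.00        61.7741       123.5483
  3        65.00        53.8861       161.6582
  4        65.00        50.6210       202.4840
  5     1,065.00       779.1504     3,895.7518
  Σ                  1,011.1901     4,449.2008
Price P = Σ PV = 1,011.1901.
Macaulay duration = Σ(t·PV) / P = 4,449.2008 / 1,011.1901 = 4.39996 years.

4.4000 years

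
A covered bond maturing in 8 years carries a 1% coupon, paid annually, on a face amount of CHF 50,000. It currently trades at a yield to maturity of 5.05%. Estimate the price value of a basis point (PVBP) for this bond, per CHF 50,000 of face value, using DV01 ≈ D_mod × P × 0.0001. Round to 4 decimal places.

CHF 26.9764

Periodic yield y = 0.0505.
  t   CF        PV=CF/(1+0.0505)^t    t·PV
  1       500.00       475.9638       475.9638
  2       500.00       453.0831       906.1663
  3       500.00       431.3024     1,293.9071
  4       500.00       410.5686     1,642.2746
  5       500.00       390.8316     1,954.1582
  6       500.00       372.0435     2,232.2607
  7       500.00       354.1584     2,479.1091
  8    50,500.00    34,050.4554   272,403.6429
  Σ                 36,938.4069   283,387.4827
P = 36,938.4069; D_Mac = 7.67189 yrs; D_mod = 7.30309 yrs.
DV01 ≈ 7.30309 × 36,938.4069 × 0.0001 = 26.976438.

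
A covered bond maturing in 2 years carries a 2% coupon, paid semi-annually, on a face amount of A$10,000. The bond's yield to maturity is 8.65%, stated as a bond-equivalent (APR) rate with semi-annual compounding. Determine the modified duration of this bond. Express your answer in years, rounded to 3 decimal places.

1.887 years

Periodic yield y = 0.04325. First find Macaulay duration:
  t   CF        PV=CF/(1+0.04325)^t    t·PV
  1       100.00        95.8543        95.8543
  2       100.00        91.8805       183.7609
  3       100.00        88.0714       264.2142
  4    10,100.00     8,526.4412    34,105.7647
  Σ                  8,802.2473    34,649.5941
P = 8,802.2473; Macaulay duration = 34,649.5941 / 8,802.2473 = 3.93645 half-year periods = 1.96822 years.
Modified duration = D_Mac / (1 + y) = 1.96822 / 1.04325 = 1.88663 years.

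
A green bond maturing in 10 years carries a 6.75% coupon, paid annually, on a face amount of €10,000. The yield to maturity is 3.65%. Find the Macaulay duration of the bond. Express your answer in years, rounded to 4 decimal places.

7.8727 years

Periodic yield y = 0.0365. Discount each cash flow and weight by its year:
  t   CF        PV=CF/(1+0.0365)^t    t·PV
  1       675.00       651.2301       651.2301
  2       675.00       628.2973     1,256.5945
  3       675.00       606.1720     1,818.5159
  4       675.00       584.8258     2,339.3033
  5       675.00       564.2314     2,821.1569
  6       675.00       544.3622     3,266.1730
  7       675.00       525.1926     3,676.3485
  8       675.00       506.6982     4,053.5852
  9       675.00       488.8549     4,399.6945
  10   10,675.00     7,458.9006    74,589.0060
  Σ                 12,558.7650    98,871.6080
Price P = Σ PV = 12,558.7650.
Macaulay duration = Σ(t·PV) / P = 98,871.6080 / 12,558.7650 = 7.87272 years.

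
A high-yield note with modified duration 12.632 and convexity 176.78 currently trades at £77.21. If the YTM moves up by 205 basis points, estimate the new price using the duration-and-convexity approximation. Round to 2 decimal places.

£60.08

Duration effect: -D_mod·Δy = -12.632 × (+0.0205) = -0.258956
Convexity effect: ½·C·(Δy)² = 0.5 × 176.78 × (0.0205)² = +0.0371458975
ΔP/P ≈ -0.258956 + 0.0371458975 = -0.2218101025
New price ≈ 77.21 × (1 - 0.2218101025) = 60.084041985975.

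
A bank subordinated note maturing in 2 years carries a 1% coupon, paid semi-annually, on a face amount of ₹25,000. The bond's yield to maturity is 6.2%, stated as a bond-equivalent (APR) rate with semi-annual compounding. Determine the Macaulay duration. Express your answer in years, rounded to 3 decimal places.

1.984 years

Periodic yield y = 0.031. Discount each cash flow and weight by its period:
  t   CF        PV=CF/(1+0.031)^t    t·PV
  1       125.00       121.2415       121.2415
  2       125.00       117.5960       235.1921
  3       125.00       114.0602       342.1805
  4    25,125.00    22,236.7549    88,947.0196
  Σ                 22,589.6526    89,645.6337
Price P = Σ PV = 22,589.6526.
Macaulay duration = Σ(t·PV) / P = 89,645.6337 / 22,589.6526 = 3.96844 half-year periods.
In years: 3.96844 / 2 = 1.98422 years.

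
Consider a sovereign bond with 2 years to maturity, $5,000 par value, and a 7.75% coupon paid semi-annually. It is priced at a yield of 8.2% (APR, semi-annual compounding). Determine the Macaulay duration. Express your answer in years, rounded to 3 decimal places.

Periodic yield y = 0.041. Discount each cash flow and weight by its period:
  t   CF        PV=CF/(1+0.041)^t    t·PV
  1       193.75       186.1191       186.1191
  2       193.75       178.7888       357.5776
  3       193.75       171.7471       515.2414
  4     5,193.75     4,422.6047    17,690.4188
  Σ                  4,959.2597    18,749.3569
Price P = Σ PV = 4,959.2597.
Macaulay duration = Σ(t·PV) / P = 18,749.3569 / 4,959.2597 = 3.78068 half-year periods.
In years: 3.78068 / 2 = 1.89034 years.

1.890 years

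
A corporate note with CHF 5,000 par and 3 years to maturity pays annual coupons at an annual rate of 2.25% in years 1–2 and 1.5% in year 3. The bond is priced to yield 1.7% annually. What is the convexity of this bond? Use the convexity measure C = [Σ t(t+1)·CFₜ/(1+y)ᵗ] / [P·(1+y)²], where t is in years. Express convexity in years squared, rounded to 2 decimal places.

With y = 0.017:
  t   CF        PV=CF/(1+0.017)^t    t·PV        t(t+1)·PV
  1       112.50       110.6195       110.6195         221.2389
  2       112.50       108.7704       217.5407         652.6222
  3     5,075.00     4,824.7319    14,474.1958      57,896.7831
  Σ                  5,044.1218    14,802.3560      58,770.6443
P = 5,044.1218.
Convexity = Σ t(t+1)·PV / [P·(1+y)²] = 58,770.6443 / (5,044.1218 × 1.034289) = 11.26505.

11.27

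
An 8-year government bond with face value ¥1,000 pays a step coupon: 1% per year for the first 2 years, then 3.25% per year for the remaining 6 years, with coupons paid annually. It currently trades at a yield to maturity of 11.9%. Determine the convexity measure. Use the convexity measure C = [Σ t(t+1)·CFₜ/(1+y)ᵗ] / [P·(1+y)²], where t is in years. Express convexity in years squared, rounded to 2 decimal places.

49.78

With y = 0.119:
  t   CF        PV=CF/(1+0.119)^t    t·PV        t(t+1)·PV
  1        10.00         8.9366         8.9366          17.8731
  2        10.00         7.9862        15.9724          47.9172
  3        32.50        23.1949        69.5848         278.3392
  4        32.50        20.7283        82.9131         414.5654
  5        32.50        18.5239        92.6196         555.7176
  6        32.50        16.5540        99.3240         695.2678
  7        32.50        14.7936       103.5549         828.4395
  8     1,032.50       420.0001     3,360.0006      30,240.0054
  Σ                    530.7175     3,832.9059      33,078.1252
P = 530.7175.
Convexity = Σ t(t+1)·PV / [P·(1+y)²] = 33,078.1252 / (530.7175 × 1.252161) = 49.77569.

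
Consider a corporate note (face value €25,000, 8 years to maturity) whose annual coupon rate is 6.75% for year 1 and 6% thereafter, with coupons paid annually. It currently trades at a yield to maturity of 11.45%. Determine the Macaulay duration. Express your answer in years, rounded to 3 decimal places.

6.246 years

Periodic yield y = 0.1145. Discount each cash flow and weight by its year:
  t   CF        PV=CF/(1+0.1145)^t    t·PV
  1     1,687.50     1,514.1319     1,514.1319
  2     1,500.00     1,207.6223     2,415.2445
  3     1,500.00     1,083.5552     3,250.6656
  4     1,500.00       972.2344     3,888.9375
  5     1,500.00       872.3503     4,361.7513
  6     1,500.00       782.7279     4,696.3675
  7     1,500.00       702.3131     4,916.1915
  8    26,500.00    11,132.8227    89,062.5814
  Σ                 18,267.7576   114,105.8711
Price P = Σ PV = 18,267.7576.
Macaulay duration = Σ(t·PV) / P = 114,105.8711 / 18,267.7576 = 6.24630 years.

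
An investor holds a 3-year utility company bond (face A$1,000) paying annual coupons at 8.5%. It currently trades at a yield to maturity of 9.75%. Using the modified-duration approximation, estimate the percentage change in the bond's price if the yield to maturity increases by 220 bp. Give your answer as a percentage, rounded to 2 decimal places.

Periodic yield y = 0.0975. Modified duration first:
  t   CF        PV=CF/(1+0.0975)^t    t·PV
  1        85.00        77.4487        77.4487
  2        85.00        70.5683       141.1367
  3     1,085.00       820.7599     2,462.2798
  Σ                    968.7770     2,680.8652
P = 968.7770; D_Mac = 2.76727 yrs; D_mod = 2.76727/(1+0.0975) = 2.52143 yrs.
ΔP/P ≈ -D_mod · Δy = -2.52143 × (+0.022) = -0.055471 = -5.5471%.

-5.55%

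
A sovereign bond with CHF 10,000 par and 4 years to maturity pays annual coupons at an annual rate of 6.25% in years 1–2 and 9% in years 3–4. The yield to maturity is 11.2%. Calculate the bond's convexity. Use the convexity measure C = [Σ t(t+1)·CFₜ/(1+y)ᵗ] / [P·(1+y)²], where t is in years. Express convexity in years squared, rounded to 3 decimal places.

With y = 0.112:
  t   CF        PV=CF/(1+0.112)^t    t·PV        t(t+1)·PV
  1       625.00       562.0504       562.0504       1,124.1007
  2       625.00       505.4410     1,010.8819       3,032.6458
  3       900.00       654.5279     1,963.5836       7,854.3345
  4    10,900.00     7,128.6509    28,514.6037     142,573.0186
  Σ                  8,850.6701    32,051.1196     154,584.0996
P = 8,850.6701.
Convexity = Σ t(t+1)·PV / [P·(1+y)²] = 154,584.0996 / (8,850.6701 × 1.236544) = 14.12470.

14.125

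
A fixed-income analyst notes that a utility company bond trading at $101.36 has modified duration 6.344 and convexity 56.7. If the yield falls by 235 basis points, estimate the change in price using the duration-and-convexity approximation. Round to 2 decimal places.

+$16.70

Duration effect: -D_mod·Δy = -6.344 × (-0.0235) = +0.149084
Convexity effect: ½·C·(Δy)² = 0.5 × 56.7 × (-0.0235)² = +0.0156562875
ΔP/P ≈ +0.149084 + 0.0156562875 = +0.1647402875
ΔP ≈ 101.36 × (+0.1647402875) = +16.698075541.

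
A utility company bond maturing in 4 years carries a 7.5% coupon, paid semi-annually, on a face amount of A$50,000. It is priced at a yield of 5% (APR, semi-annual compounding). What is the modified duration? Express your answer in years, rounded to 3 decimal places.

Periodic yield y = 0.025. First find Macaulay duration:
  t   CF        PV=CF/(1+0.025)^t    t·PV
  1     1,875.00     1,829.2683     1,829.2683
  2     1,875.00     1,784.6520     3,569.3040
  3     1,875.00     1,741.1239     5,223.3717
  4     1,875.00     1,698.6575     6,794.6298
  5     1,875.00     1,657.2268     8,286.1339
  6     1,875.00     1,616.8066     9,700.8397
  7     1,875.00     1,577.3723    11,041.6062
  8    51,875.00    42,576.2284   340,609.8269
  Σ                 54,481.3357   387,054.9806
P = 54,481.3357; Macaulay duration = 387,054.9806 / 54,481.3357 = 7.10436 half-year periods = 3.55218 years.
Modified duration = D_Mac / (1 + y) = 3.55218 / 1.025 = 3.46554 years.

3.466 years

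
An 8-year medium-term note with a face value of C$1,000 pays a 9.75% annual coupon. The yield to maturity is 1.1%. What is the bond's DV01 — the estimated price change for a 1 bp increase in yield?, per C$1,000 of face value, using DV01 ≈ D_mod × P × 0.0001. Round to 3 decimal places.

Periodic yield y = 0.011.
  t   CF        PV=CF/(1+0.011)^t    t·PV
  1        97.50        96.4392        96.4392
  2        97.50        95.3899       190.7798
  3        97.50        94.3520       283.0560
  4        97.50        93.3254       373.3017
  5        97.50        92.3100       461.5501
  6        97.50        91.3057       547.8339
  7        97.50        90.3122       632.1856
  8     1,097.50     1,005.5306     8,044.2447
  Σ                  1,658.9650    10,629.3909
P = 1,658.9650; D_Mac = 6.40724 yrs; D_mod = 6.33753 yrs.
DV01 ≈ 6.33753 × 1,658.9650 × 0.0001 = 1.051374.

C$1.051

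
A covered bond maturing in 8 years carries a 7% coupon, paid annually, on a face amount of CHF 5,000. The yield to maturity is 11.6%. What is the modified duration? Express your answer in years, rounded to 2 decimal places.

5.49 years

Periodic yield y = 0.116. First find Macaulay duration:
  t   CF        PV=CF/(1+0.116)^t    t·PV
  1       350.00       313.6201       313.6201
  2       350.00       281.0216       562.0431
  3       350.00       251.8114       755.4343
  4       350.00       225.6375       902.5500
  5       350.00       202.1841     1,010.9207
  6       350.00       181.1686     1,087.0115
  7       350.00       162.3374     1,136.3621
  8     5,350.00     2,223.5158    17,788.1266
  Σ                  3,841.2966    23,556.0683
P = 3,841.2966; Macaulay duration = 23,556.0683 / 3,841.2966 = 6.13232 years.
Modified duration = D_Mac / (1 + y) = 6.13232 / 1.116 = 5.49491 years.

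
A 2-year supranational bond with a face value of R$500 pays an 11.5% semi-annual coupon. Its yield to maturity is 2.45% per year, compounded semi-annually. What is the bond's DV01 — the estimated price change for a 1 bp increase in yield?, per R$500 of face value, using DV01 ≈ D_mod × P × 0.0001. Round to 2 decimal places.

Periodic yield y = 0.01225.
  t   CF        PV=CF/(1+0.01225)^t    t·PV
  1        28.75        28.4021        28.4021
  2        28.75        28.0584        56.1167
  3        28.75        27.7188        83.1564
  4       528.75       503.6157     2,014.4627
  Σ                    587.7949     2,182.1379
P = 587.7949; D_Mac = 3.71241 half-year periods = 1.85621 yrs; D_mod = 1.83374 yrs.
DV01 ≈ 1.83374 × 587.7949 × 0.0001 = 0.107787.

R$0.11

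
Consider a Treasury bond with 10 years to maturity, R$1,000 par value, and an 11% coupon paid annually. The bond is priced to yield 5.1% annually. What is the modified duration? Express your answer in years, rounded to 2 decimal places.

6.80 years

Periodic yield y = 0.051. First find Macaulay duration:
  t   CF        PV=CF/(1+0.051)^t    t·PV
  1       110.00       104.6622       104.6622
  2       110.00        99.5835       199.1669
  3       110.00        94.7512       284.2535
  4       110.00        90.1533       360.6134
  5       110.00        85.7786       428.8931
  6       110.00        81.6162       489.6972
  7       110.00        77.6558       543.5903
  8       110.00        73.8875       591.1000
  9       110.00        70.3021       632.7188
  10    1,110.00       674.9876     6,749.8764
  Σ                  1,453.3780    10,384.5719
P = 1,453.3780; Macaulay duration = 10,384.5719 / 1,453.3780 = 7.14513 years.
Modified duration = D_Mac / (1 + y) = 7.14513 / 1.051 = 6.79841 years.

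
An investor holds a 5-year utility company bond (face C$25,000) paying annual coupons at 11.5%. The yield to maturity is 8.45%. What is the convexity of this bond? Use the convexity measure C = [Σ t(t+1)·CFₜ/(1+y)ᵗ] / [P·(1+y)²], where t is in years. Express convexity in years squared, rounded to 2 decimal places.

19.61

With y = 0.0845:
  t   CF        PV=CF/(1+0.0845)^t    t·PV        t(t+1)·PV
  1     2,875.00     2,650.9912     2,650.9912       5,301.9825
  2     2,875.00     2,444.4364     4,888.8727      14,666.6182
  3     2,875.00     2,253.9754     6,761.9263      27,047.7053
  4     2,875.00     2,078.3545     8,313.4180      41,567.0898
  5    27,875.00    18,580.9149    92,904.5745     557,427.4470
  Σ                 28,008.6724   115,519.7828     646,010.8428
P = 28,008.6724.
Convexity = Σ t(t+1)·PV / [P·(1+y)²] = 646,010.8428 / (28,008.6724 × 1.176140) = 19.61048.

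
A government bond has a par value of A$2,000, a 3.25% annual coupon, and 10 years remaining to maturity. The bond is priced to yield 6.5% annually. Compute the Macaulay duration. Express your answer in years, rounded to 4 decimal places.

Periodic yield y = 0.065. Discount each cash flow and weight by its year:
  t   CF        PV=CF/(1+0.065)^t    t·PV
  1        65.00        61.0329        61.0329
  2        65.00        57.3079       114.6157
  3        65.00        53.8102       161.4306
  4        65.00        50.5260       202.1040
  5        65.00        47.4423       237.2113
  6        65.00        44.5467       267.2803
  7        65.00        41.8279       292.7953
  8        65.00        39.2750       314.2002
  9        65.00        36.8780       331.9016
  10    2,065.00     1,100.0793    11,000.7926
  Σ                  1,532.7260    12,983.3645
Price P = Σ PV = 1,532.7260.
Macaulay duration = Σ(t·PV) / P = 12,983.3645 / 1,532.7260 = 8.47077 years.

8.4708 years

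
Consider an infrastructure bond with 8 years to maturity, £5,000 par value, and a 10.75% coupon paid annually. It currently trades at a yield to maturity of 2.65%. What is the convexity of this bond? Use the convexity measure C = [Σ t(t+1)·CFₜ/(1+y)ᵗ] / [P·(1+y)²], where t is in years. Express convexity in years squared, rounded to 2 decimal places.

With y = 0.0265:
  t   CF        PV=CF/(1+0.0265)^t    t·PV        t(t+1)·PV
  1       537.50       523.6240       523.6240       1,047.2479
  2       537.50       510.1062     1,020.2123       3,060.6369
  3       537.50       496.9373     1,490.8119       5,963.2478
  4       537.50       484.1084     1,936.4338       9,682.1688
  5       537.50       471.6108     2,358.0538      14,148.3226
  6       537.50       459.4357     2,756.6142      19,296.2997
  7       537.50       447.5750     3,133.0248      25,064.1984
  8     5,537.50     4,492.0244    35,936.1954     323,425.7590
  Σ                  7,885.4217    49,154.9702     401,687.8812
P = 7,885.4217.
Convexity = Σ t(t+1)·PV / [P·(1+y)²] = 401,687.8812 / (7,885.4217 × 1.053702) = 48.34437.

48.34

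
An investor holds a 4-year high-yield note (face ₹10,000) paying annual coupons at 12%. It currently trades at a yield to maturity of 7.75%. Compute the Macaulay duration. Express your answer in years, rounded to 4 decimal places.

Periodic yield y = 0.0775. Discount each cash flow and weight by its year:
  t   CF        PV=CF/(1+0.0775)^t    t·PV
  1     1,200.00     1,113.6891     1,113.6891
  2     1,200.00     1,033.5862     2,067.1723
  3     1,200.00       959.2447     2,877.7341
  4    11,200.00     8,309.0028    33,236.0114
  Σ                 11,415.5228    39,294.6069
Price P = Σ PV = 11,415.5228.
Macaulay duration = Σ(t·PV) / P = 39,294.6069 / 11,415.5228 = 3.44221 years.

3.4422 years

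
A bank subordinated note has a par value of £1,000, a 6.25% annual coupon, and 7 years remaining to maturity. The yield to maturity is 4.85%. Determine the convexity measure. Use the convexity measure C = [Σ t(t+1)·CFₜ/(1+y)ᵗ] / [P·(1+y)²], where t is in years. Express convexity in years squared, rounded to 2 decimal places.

40.64

With y = 0.0485:
  t   CF        PV=CF/(1+0.0485)^t    t·PV        t(t+1)·PV
  1        62.50        59.6090        59.6090         119.2179
  2        62.50        56.8517       113.7033         341.1100
  3        62.50        54.2219       162.6657         650.6628
  4        62.50        51.7138       206.8551       1,034.2756
  5        62.50        49.3217       246.6084       1,479.6503
  6        62.50        47.0402       282.2414       1,975.6895
  7     1,062.50       762.6932     5,338.8527      42,710.8212
  Σ                  1,081.4514     6,410.5355      48,311.4274
P = 1,081.4514.
Convexity = Σ t(t+1)·PV / [P·(1+y)²] = 48,311.4274 / (1,081.4514 × 1.099352) = 40.63553.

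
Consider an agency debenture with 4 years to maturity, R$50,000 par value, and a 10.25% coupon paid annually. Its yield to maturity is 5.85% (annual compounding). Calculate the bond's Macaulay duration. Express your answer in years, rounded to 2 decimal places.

Periodic yield y = 0.0585. Discount each cash flow and weight by its year:
  t   CF        PV=CF/(1+0.0585)^t    t·PV
  1     5,125.00     4,841.7572     4,841.7572
  2     5,125.00     4,574.1684     9,148.3367
  3     5,125.00     4,321.3683    12,964.1049
  4    55,125.00    43,912.1957   175,648.7827
  Σ                 57,649.4895   202,602.9816
Price P = Σ PV = 57,649.4895.
Macaulay duration = Σ(t·PV) / P = 202,602.9816 / 57,649.4895 = 3.51439 years.

3.51 years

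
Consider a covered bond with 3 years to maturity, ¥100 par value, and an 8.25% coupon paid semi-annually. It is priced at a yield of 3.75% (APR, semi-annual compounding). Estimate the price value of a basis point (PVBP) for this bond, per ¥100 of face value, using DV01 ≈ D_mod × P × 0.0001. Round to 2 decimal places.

¥0.03

Periodic yield y = 0.01875.
  t   CF        PV=CF/(1+0.01875)^t    t·PV
  1        4.125         4.0491         4.0491
  2        4.125         3.9746         7.9491
  3        4.125         3.9014        11.7042
  4        4.125         3.8296        15.3184
  5        4.125         3.7591        18.7956
  6      104.125        93.1428       558.8568
  Σ                    112.6566       616.6732
P = 112.6566; D_Mac = 5.47392 half-year periods = 2.73696 yrs; D_mod = 2.68659 yrs.
DV01 ≈ 2.68659 × 112.6566 × 0.0001 = 0.030266.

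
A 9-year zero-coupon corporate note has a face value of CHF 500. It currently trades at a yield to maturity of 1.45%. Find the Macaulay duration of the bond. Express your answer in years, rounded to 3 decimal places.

9.000 years

A zero-coupon bond has a single cash flow at maturity, so its Macaulay duration equals its maturity: 9 years.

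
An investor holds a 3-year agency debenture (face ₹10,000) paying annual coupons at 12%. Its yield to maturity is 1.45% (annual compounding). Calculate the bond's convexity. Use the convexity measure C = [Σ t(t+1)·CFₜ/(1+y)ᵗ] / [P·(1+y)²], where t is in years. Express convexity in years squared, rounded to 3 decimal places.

10.261

With y = 0.0145:
  t   CF        PV=CF/(1+0.0145)^t    t·PV        t(t+1)·PV
  1     1,200.00     1,182.8487     1,182.8487       2,365.6974
  2     1,200.00     1,165.9425     2,331.8851       6,995.6552
  3    11,200.00    10,726.5946    32,179.7839     128,719.1356
  Σ                 13,075.3859    35,694.5176     138,080.4881
P = 13,075.3859.
Convexity = Σ t(t+1)·PV / [P·(1+y)²] = 138,080.4881 / (13,075.3859 × 1.029210) = 10.26062.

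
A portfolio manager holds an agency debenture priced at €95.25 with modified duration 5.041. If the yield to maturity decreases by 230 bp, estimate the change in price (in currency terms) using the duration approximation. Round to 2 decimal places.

Duration approximation: ΔP/P ≈ -D_mod · Δy = -5.041 × (-0.023) = +0.115943.
ΔP ≈ 95.25 × (+0.115943) = +11.04357075.

+€11.04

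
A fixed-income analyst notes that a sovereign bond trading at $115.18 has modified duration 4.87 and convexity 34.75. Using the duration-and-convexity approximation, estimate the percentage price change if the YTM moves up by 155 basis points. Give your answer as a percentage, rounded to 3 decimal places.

-7.131%

Duration effect: -D_mod·Δy = -4.87 × (+0.0155) = -0.075485
Convexity effect: ½·C·(Δy)² = 0.5 × 34.75 × (0.0155)² = +0.00417434375
ΔP/P ≈ -0.075485 + 0.00417434375 = -0.07131065625
= -7.131065625%.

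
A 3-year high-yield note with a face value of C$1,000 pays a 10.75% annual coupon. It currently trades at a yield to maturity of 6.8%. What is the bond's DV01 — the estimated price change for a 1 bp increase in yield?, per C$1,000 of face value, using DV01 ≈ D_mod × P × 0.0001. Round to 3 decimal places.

C$0.282

Periodic yield y = 0.068.
  t   CF        PV=CF/(1+0.068)^t    t·PV
  1       107.50       100.6554       100.6554
  2       107.50        94.2467       188.4933
  3     1,107.50       909.1383     2,727.4150
  Σ                  1,104.0404     3,016.5638
P = 1,104.0404; D_Mac = 2.73229 yrs; D_mod = 2.55833 yrs.
DV01 ≈ 2.55833 × 1,104.0404 × 0.0001 = 0.282450.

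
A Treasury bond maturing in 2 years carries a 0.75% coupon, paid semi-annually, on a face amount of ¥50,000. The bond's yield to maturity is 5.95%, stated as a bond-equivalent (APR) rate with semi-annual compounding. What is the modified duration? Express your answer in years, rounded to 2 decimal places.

Periodic yield y = 0.02975. First find Macaulay duration:
  t   CF        PV=CF/(1+0.02975)^t    t·PV
  1       187.50       182.0830       182.0830
  2       187.50       176.8226       353.6451
  3       187.50       171.7141       515.1422
  4    50,187.50    44,634.2622   178,537.0487
  Σ                 45,164.8818   179,587.9191
P = 45,164.8818; Macaulay duration = 179,587.9191 / 45,164.8818 = 3.97627 half-year periods = 1.98814 years.
Modified duration = D_Mac / (1 + y) = 1.98814 / 1.02975 = 1.93070 years.

1.93 years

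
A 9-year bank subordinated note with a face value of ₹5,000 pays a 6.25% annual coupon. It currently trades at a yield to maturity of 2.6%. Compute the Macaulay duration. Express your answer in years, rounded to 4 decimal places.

7.3963 years

Periodic yield y = 0.026. Discount each cash flow and weight by its year:
  t   CF        PV=CF/(1+0.026)^t    t·PV
  1       312.50       304.5809       304.5809
  2       312.50       296.8625       593.7249
  3       312.50       289.3396       868.0189
  4       312.50       282.0074     1,128.0298
  5       312.50       274.8611     1,374.3053
  6       312.50       267.8958     1,607.3746
  7       312.50       261.1070     1,827.7489
  8       312.50       254.4902     2,035.9219
  9     5,312.50     4,216.6999    37,950.2993
  Σ                  6,447.8444    47,690.0047
Price P = Σ PV = 6,447.8444.
Macaulay duration = Σ(t·PV) / P = 47,690.0047 / 6,447.8444 = 7.39627 years.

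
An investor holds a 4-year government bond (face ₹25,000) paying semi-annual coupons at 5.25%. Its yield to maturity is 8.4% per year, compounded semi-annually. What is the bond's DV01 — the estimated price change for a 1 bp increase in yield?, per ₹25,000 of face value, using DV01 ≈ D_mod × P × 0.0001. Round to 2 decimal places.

Periodic yield y = 0.042.
  t   CF        PV=CF/(1+0.042)^t    t·PV
  1       656.25       629.7985       629.7985
  2       656.25       604.4131     1,208.8262
  3       656.25       580.0510     1,740.1529
  4       656.25       556.6708     2,226.6832
  5       656.25       534.2330     2,671.1651
  6       656.25       512.6996     3,076.1978
  7       656.25       492.0342     3,444.2393
  8    25,656.25    18,460.8387   147,686.7094
  Σ                 22,370.7389   162,683.7724
P = 22,370.7389; D_Mac = 7.27217 half-year periods = 3.63608 yrs; D_mod = 3.48952 yrs.
DV01 ≈ 3.48952 × 22,370.7389 × 0.0001 = 7.806323.

₹7.81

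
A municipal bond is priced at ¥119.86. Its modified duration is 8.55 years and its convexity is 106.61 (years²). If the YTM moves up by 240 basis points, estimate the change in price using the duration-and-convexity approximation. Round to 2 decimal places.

-¥20.92

Duration effect: -D_mod·Δy = -8.55 × (+0.024) = -0.205200
Convexity effect: ½·C·(Δy)² = 0.5 × 106.61 × (0.024)² = +0.03070368
ΔP/P ≈ -0.205200 + 0.03070368 = -0.17449632
ΔP ≈ 119.86 × (-0.17449632) = -20.9151289152.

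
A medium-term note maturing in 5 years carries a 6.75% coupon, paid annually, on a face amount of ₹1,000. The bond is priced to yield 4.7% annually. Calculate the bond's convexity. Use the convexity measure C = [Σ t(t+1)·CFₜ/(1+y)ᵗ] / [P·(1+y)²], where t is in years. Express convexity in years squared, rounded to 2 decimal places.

23.26

With y = 0.047:
  t   CF        PV=CF/(1+0.047)^t    t·PV        t(t+1)·PV
  1        67.50        64.4699        64.4699         128.9398
  2        67.50        61.5758       123.1517         369.4551
  3        67.50        58.8117       176.4351         705.7404
  4        67.50        56.1716       224.6865       1,123.4327
  5     1,067.50       848.4661     4,242.3303      25,453.9818
  Σ                  1,089.4952     4,831.0735      27,781.5498
P = 1,089.4952.
Convexity = Σ t(t+1)·PV / [P·(1+y)²] = 27,781.5498 / (1,089.4952 × 1.096209) = 23.26150.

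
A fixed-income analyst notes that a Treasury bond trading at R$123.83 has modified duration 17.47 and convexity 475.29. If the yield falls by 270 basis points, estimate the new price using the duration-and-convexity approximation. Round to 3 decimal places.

R$203.692

Duration effect: -D_mod·Δy = -17.47 × (-0.027) = +0.471690
Convexity effect: ½·C·(Δy)² = 0.5 × 475.29 × (-0.027)² = +0.173243205
ΔP/P ≈ +0.471690 + 0.173243205 = +0.644933205
New price ≈ 123.83 × (1 + 0.644933205) = 203.69207877515.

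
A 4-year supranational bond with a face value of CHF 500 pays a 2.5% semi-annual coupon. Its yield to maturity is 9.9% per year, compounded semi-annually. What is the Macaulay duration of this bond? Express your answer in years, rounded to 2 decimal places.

Periodic yield y = 0.0495. Discount each cash flow and weight by its period:
  t   CF        PV=CF/(1+0.0495)^t    t·PV
  1         6.25         5.9552         5.9552
  2         6.25         5.6743        11.3487
  3         6.25         5.4067        16.2201
  4         6.25         5.1517        20.6068
  5         6.25         4.9087        24.5436
  6         6.25         4.6772        28.0632
  7         6.25         4.4566        31.1961
  8       506.25       343.9581     2,751.6645
  Σ                    380.1885     2,889.5982
Price P = Σ PV = 380.1885.
Macaulay duration = Σ(t·PV) / P = 2,889.5982 / 380.1885 = 7.60044 half-year periods.
In years: 7.60044 / 2 = 3.80022 years.

3.80 years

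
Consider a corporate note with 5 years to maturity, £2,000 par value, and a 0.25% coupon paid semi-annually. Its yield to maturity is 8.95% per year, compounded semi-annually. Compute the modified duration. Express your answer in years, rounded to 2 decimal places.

Periodic yield y = 0.04475. First find Macaulay duration:
  t   CF        PV=CF/(1+0.04475)^t    t·PV
  1         2.50         2.3929         2.3929
  2         2.50         2.2904         4.5808
  3         2.50         2.1923         6.5769
  4         2.50         2.0984         8.3936
  5         2.50         2.0085        10.0426
  6         2.50         1.9225        11.5350
  7         2.50         1.8402        12.8811
  8         2.50         1.7613        14.0906
  9         2.50         1.6859        15.1730
  10    2,002.50     1,292.5541    12,925.5409
  Σ                  1,310.7465    13,011.2076
P = 1,310.7465; Macaulay duration = 13,011.2076 / 1,310.7465 = 9.92656 half-year periods = 4.96328 years.
Modified duration = D_Mac / (1 + y) = 4.96328 / 1.04475 = 4.75069 years.

4.75 years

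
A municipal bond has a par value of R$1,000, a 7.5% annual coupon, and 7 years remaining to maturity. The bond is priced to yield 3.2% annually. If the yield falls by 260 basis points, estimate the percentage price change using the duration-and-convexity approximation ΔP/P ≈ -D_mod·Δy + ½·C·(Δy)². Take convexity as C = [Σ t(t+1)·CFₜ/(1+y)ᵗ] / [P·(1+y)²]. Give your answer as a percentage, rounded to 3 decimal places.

With y = 0.032:
  t   CF        PV=CF/(1+0.032)^t    t·PV        t(t+1)·PV
  1        75.00        72.6744        72.6744         145.3488
  2        75.00        70.4209       140.8419         422.5257
  3        75.00        68.2374       204.7121         818.8482
  4        75.00        66.1215       264.4859       1,322.4293
  5        75.00        64.0712       320.3559       1,922.1356
  6        75.00        62.0845       372.5069       2,607.5484
  7     1,075.00       862.2845     6,035.9916      48,287.9324
  Σ                  1,265.8944     7,411.5686      55,526.7685
P = 1,265.8944; D_Mac = 5.85481 yrs; D_mod = 5.67326 yrs; C = 41.18561.
Duration effect: -5.67326 × (-0.026) = +0.147505
Convexity effect: 0.5 × 41.18561 × (-0.026)² = +0.0139207
ΔP/P ≈ +0.147505 + 0.0139207 = +0.161426 = +16.1426%.

+16.143%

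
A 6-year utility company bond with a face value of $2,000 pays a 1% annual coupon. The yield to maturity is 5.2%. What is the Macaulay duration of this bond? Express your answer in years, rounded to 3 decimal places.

Periodic yield y = 0.052. Discount each cash flow and weight by its year:
  t   CF        PV=CF/(1+0.052)^t    t·PV
  1        20.00        19.0114        19.0114
  2        20.00        18.0717        36.1434
  3        20.00        17.1784        51.5352
  4        20.00        16.3293        65.3171
  5        20.00        15.5221        77.6106
  6     2,020.00     1,490.2425     8,941.4547
  Σ                  1,576.3553     9,191.0724
Price P = Σ PV = 1,576.3553.
Macaulay duration = Σ(t·PV) / P = 9,191.0724 / 1,576.3553 = 5.83058 years.

5.831 years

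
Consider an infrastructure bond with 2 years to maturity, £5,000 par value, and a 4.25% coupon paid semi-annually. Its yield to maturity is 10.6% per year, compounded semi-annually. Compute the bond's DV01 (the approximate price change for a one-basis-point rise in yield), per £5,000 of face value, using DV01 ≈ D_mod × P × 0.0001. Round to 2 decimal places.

£0.82

Periodic yield y = 0.053.
  t   CF        PV=CF/(1+0.053)^t    t·PV
  1       106.25       100.9022       100.9022
  2       106.25        95.8235       191.6471
  3       106.25        91.0005       273.0015
  4     5,106.25     4,153.2549    16,613.0197
  Σ                  4,440.9812    17,178.5705
P = 4,440.9812; D_Mac = 3.86819 half-year periods = 1.93410 yrs; D_mod = 1.83675 yrs.
DV01 ≈ 1.83675 × 4,440.9812 × 0.0001 = 0.815697.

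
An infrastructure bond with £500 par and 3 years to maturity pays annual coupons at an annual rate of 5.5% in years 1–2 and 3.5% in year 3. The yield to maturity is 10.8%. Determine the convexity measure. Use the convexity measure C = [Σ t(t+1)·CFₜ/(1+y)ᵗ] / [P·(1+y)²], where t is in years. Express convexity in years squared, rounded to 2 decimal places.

With y = 0.108:
  t   CF        PV=CF/(1+0.108)^t    t·PV        t(t+1)·PV
  1        27.50        24.8195        24.8195          49.6390
  2        27.50        22.4003        44.8005         134.4016
  3       517.50       380.4443     1,141.3329       4,565.3315
  Σ                    427.6641     1,210.9529       4,749.3721
P = 427.6641.
Convexity = Σ t(t+1)·PV / [P·(1+y)²] = 4,749.3721 / (427.6641 × 1.227664) = 9.04594.

9.05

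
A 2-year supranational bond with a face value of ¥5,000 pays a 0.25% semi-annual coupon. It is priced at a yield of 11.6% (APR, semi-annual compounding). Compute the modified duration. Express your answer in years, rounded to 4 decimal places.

Periodic yield y = 0.058. First find Macaulay duration:
  t   CF        PV=CF/(1+0.058)^t    t·PV
  1         6.25         5.9074         5.9074
  2         6.25         5.5835        11.1671
  3         6.25         5.2774        15.8323
  4     5,006.25     3,995.4883    15,981.9532
  Σ                  4,012.2566    16,014.8599
P = 4,012.2566; Macaulay duration = 16,014.8599 / 4,012.2566 = 3.99148 half-year periods = 1.99574 years.
Modified duration = D_Mac / (1 + y) = 1.99574 / 1.058 = 1.88633 years.

1.8863 years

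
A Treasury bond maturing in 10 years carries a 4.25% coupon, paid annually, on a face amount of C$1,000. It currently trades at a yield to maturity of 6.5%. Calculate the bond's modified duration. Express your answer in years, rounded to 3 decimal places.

7.673 years

Periodic yield y = 0.065. First find Macaulay duration:
  t   CF        PV=CF/(1+0.065)^t    t·PV
  1        42.50        39.9061        39.9061
  2        42.50        37.4705        74.9410
  3        42.50        35.1836       105.5508
  4        42.50        33.0362       132.1449
  5        42.50        31.0199       155.0997
  6        42.50        29.1267       174.7602
  7        42.50        27.3490       191.4431
  8        42.50        25.6798       205.4386
  9        42.50        24.1125       217.0126
  10    1,042.50       555.3669     5,553.6689
  Σ                    838.2513     6,849.9659
P = 838.2513; Macaulay duration = 6,849.9659 / 838.2513 = 8.17173 years.
Modified duration = D_Mac / (1 + y) = 8.17173 / 1.065 = 7.67299 years.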